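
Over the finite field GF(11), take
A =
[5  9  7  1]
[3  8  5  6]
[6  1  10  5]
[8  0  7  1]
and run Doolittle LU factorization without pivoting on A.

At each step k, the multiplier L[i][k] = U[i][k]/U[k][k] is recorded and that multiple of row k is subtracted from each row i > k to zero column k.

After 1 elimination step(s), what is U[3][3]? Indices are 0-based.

U[3][3] = 6

k=0: U[0][0]=5
  eliminate (1,0): mult=5, new row 1: (0, 7, 3, 1); set L[1][0]=5
  eliminate (2,0): mult=10, new row 2: (0, 10, 6, 6); set L[2][0]=10
  eliminate (3,0): mult=6, new row 3: (0, 1, 9, 6); set L[3][0]=6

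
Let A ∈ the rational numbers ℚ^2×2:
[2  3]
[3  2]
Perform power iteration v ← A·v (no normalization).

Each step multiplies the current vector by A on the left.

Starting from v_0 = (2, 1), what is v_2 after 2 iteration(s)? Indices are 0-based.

v_2 = (38, 37)

v_0 = (2, 1).
v_1 = A·v_0 = (7, 8).
v_2 = A·v_1 = (38, 37).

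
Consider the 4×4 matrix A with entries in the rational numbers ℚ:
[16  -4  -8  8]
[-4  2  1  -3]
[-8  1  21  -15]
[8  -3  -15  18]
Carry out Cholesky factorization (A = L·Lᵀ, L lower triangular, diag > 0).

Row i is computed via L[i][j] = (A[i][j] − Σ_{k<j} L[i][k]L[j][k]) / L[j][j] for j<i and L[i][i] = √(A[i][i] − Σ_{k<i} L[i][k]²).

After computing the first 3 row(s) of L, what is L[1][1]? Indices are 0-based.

L[1][1] = 1

Step 1: L[0][0] = √(16) = 4.
  L[1][0] = (-4) / L[0][0] = -1.
Step 2: L[1][1] = √(1) = 1.
  L[2][0] = (-8) / L[0][0] = -2.
  L[2][1] = (-1) / L[1][1] = -1.
Step 3: L[2][2] = √(16) = 4.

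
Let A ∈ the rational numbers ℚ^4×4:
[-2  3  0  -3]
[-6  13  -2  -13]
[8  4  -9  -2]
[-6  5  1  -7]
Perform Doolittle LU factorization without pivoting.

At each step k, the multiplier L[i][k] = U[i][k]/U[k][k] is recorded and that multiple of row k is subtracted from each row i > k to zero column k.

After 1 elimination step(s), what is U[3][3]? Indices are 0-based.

k=0: U[0][0]=-2
  eliminate (1,0): mult=3, new row 1: (0, 4, -2, -4); set L[1][0]=3
  eliminate (2,0): mult=-4, new row 2: (0, 16, -9, -14); set L[2][0]=-4
  eliminate (3,0): mult=3, new row 3: (0, -4, 1, 2); set L[3][0]=3

U[3][3] = 2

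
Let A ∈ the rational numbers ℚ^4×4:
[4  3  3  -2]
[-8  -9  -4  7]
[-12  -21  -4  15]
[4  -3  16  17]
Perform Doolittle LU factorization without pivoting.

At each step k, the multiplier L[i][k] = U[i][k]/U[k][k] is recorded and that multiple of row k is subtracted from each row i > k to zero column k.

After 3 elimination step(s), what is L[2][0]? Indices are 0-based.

k=0: U[0][0]=4
  eliminate (1,0): mult=-2, new row 1: (0, -3, 2, 3); set L[1][0]=-2
  eliminate (2,0): mult=-3, new row 2: (0, -12, 5, 9); set L[2][0]=-3
  eliminate (3,0): mult=1, new row 3: (0, -6, 13, 19); set L[3][0]=1
k=1: U[1][1]=-3
  eliminate (2,1): mult=4, new row 2: (0, 0, -3, -3); set L[2][1]=4
  eliminate (3,1): mult=2, new row 3: (0, 0, 9, 13); set L[3][1]=2
k=2: U[2][2]=-3
  eliminate (3,2): mult=-3, new row 3: (0, 0, 0, 4); set L[3][2]=-3

L[2][0] = -3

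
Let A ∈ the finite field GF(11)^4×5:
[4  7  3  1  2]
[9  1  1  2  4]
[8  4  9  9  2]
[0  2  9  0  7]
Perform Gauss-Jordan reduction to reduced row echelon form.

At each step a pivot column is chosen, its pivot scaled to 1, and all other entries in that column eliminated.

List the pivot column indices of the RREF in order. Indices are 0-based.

pivot(0,0)=4: scale R0 → (1, 10, 9, 3, 6)
  clear (1,0): R1 −= (9)R0 → (0, 10, 8, 8, 5)
  clear (2,0): R2 −= (8)R0 → (0, 1, 3, 7, 9)
pivot(1,1)=10: scale R1 → (0, 1, 3, 3, 6)
  clear (0,1): R0 −= (10)R1 → (1, 0, 1, 6, 1)
  clear (2,1): R2 −= (1)R1 → (0, 0, 0, 4, 3)
  clear (3,1): R3 −= (2)R1 → (0, 0, 3, 5, 6)
pivot(2,2): swap R2↔R3
pivot(2,2)=3: scale R2 → (0, 0, 1, 9, 2)
  clear (0,2): R0 −= (1)R2 → (1, 0, 0, 8, 10)
  clear (1,2): R1 −= (3)R2 → (0, 1, 0, 9, 0)
pivot(3,3)=4: scale R3 → (0, 0, 0, 1, 9)
  clear (0,3): R0 −= (8)R3 → (1, 0, 0, 0, 4)
  clear (1,3): R1 −= (9)R3 → (0, 1, 0, 0, 7)
  clear (2,3): R2 −= (9)R3 → (0, 0, 1, 0, 9)

pivot columns: 0, 1, 2, 3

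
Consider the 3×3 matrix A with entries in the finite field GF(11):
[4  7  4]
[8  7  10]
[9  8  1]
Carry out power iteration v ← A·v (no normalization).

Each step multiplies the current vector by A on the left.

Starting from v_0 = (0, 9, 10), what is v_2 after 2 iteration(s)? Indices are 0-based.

v_2 = (0, 2, 3)

v_0 = (0, 9, 10).
v_1 = A·v_0 = (4, 9, 5).
v_2 = A·v_1 = (0, 2, 3).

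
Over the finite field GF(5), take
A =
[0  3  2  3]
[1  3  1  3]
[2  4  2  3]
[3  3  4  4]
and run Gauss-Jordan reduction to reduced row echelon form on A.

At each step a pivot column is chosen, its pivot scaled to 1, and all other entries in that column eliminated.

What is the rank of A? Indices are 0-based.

rank = 4

[1] R0 <-> R1
[1] R0 /= 1  ⇒  (1, 3, 1, 3)
     R2 -= 2·R0  ⇒  (0, 3, 0, 2)
     R3 -= 3·R0  ⇒  (0, 4, 1, 0)
[2] R1 /= 3  ⇒  (0, 1, 4, 1)
     R0 -= 3·R1  ⇒  (1, 0, 4, 0)
     R2 -= 3·R1  ⇒  (0, 0, 3, 4)
     R3 -= 4·R1  ⇒  (0, 0, 0, 1)
[3] R2 /= 3  ⇒  (0, 0, 1, 3)
     R0 -= 4·R2  ⇒  (1, 0, 0, 3)
     R1 -= 4·R2  ⇒  (0, 1, 0, 4)
[4] R3 /= 1  ⇒  (0, 0, 0, 1)
     R0 -= 3·R3  ⇒  (1, 0, 0, 0)
     R1 -= 4·R3  ⇒  (0, 1, 0, 0)
     R2 -= 3·R3  ⇒  (0, 0, 1, 0)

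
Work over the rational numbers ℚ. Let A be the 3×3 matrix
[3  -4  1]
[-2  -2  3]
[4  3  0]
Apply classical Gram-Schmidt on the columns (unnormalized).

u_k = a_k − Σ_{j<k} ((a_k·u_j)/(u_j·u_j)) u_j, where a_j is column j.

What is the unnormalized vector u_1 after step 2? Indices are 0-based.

Step 1: u_0 = a_0 = (3, -2, 4).
Step 2: u_1 = a_1 − (4/29)·u_0 = (-128/29, -50/29, 71/29).

u_1 = (-128/29, -50/29, 71/29)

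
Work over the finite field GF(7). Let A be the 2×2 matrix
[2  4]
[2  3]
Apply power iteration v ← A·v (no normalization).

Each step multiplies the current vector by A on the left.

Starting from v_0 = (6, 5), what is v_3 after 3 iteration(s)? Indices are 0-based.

v_0 = (6, 5).
v_1 = A·v_0 = (4, 6).
v_2 = A·v_1 = (4, 5).
v_3 = A·v_2 = (0, 2).

v_3 = (0, 2)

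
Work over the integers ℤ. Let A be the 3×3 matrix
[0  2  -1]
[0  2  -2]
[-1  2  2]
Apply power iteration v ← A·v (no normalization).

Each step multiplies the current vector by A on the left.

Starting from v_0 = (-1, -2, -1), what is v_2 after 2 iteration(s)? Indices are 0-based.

v_2 = (1, 6, -11)

v_0 = (-1, -2, -1).
v_1 = A·v_0 = (-3, -2, -5).
v_2 = A·v_1 = (1, 6, -11).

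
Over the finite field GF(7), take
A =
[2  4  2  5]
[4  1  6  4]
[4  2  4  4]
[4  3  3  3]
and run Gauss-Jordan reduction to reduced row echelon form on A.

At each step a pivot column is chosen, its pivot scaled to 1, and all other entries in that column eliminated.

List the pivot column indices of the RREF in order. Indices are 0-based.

step 1: normalize row 0 (÷2) = (1, 2, 1, 6)
  row 1: subtract 4×row0 = (0, 0, 2, 1)
  row 2: subtract 4×row0 = (0, 1, 0, 1)
  row 3: subtract 4×row0 = (0, 2, 6, 0)
step 2: exchange rows 1,2
step 2: normalize row 1 (÷1) = (0, 1, 0, 1)
  row 0: subtract 2×row1 = (1, 0, 1, 4)
  row 3: subtract 2×row1 = (0, 0, 6, 5)
step 3: normalize row 2 (÷2) = (0, 0, 1, 4)
  row 0: subtract 1×row2 = (1, 0, 0, 0)
  row 3: subtract 6×row2 = (0, 0, 0, 2)
step 4: normalize row 3 (÷2) = (0, 0, 0, 1)
  row 1: subtract 1×row3 = (0, 1, 0, 0)
  row 2: subtract 4×row3 = (0, 0, 1, 0)

pivot columns: 0, 1, 2, 3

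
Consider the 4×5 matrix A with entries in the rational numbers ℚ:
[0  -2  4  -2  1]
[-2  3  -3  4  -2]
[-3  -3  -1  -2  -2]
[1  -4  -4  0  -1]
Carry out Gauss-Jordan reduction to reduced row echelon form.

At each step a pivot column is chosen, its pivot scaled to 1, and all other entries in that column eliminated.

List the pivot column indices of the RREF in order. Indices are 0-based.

pivot(0,0): swap R0↔R1
pivot(0,0)=-2: scale R0 → (1, -3/2, 3/2, -2, 1)
  clear (2,0): R2 −= (-3)R0 → (0, -15/2, 7/2, -8, 1)
  clear (3,0): R3 −= (1)R0 → (0, -5/2, -11/2, 2, -2)
pivot(1,1)=-2: scale R1 → (0, 1, -2, 1, -1/2)
  clear (0,1): R0 −= (-3/2)R1 → (1, 0, -3/2, -1/2, 1/4)
  clear (2,1): R2 −= (-15/2)R1 → (0, 0, -23/2, -1/2, -11/4)
  clear (3,1): R3 −= (-5/2)R1 → (0, 0, -21/2, 9/2, -13/4)
pivot(2,2)=-23/2: scale R2 → (0, 0, 1, 1/23, 11/46)
  clear (0,2): R0 −= (-3/2)R2 → (1, 0, 0, -10/23, 14/23)
  clear (1,2): R1 −= (-2)R2 → (0, 1, 0, 25/23, -1/46)
  clear (3,2): R3 −= (-21/2)R2 → (0, 0, 0, 114/23, -17/23)
pivot(3,3)=114/23: scale R3 → (0, 0, 0, 1, -17/114)
  clear (0,3): R0 −= (-10/23)R3 → (1, 0, 0, 0, 31/57)
  clear (1,3): R1 −= (25/23)R3 → (0, 1, 0, 0, 8/57)
  clear (2,3): R2 −= (1/23)R3 → (0, 0, 1, 0, 14/57)

pivot columns: 0, 1, 2, 3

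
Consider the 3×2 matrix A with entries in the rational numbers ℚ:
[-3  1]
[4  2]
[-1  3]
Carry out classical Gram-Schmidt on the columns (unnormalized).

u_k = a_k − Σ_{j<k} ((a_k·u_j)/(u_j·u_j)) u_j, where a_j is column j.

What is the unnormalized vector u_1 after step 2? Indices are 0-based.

Step 1: u_0 = a_0 = (-3, 4, -1).
Step 2: u_1 = a_1 − (1/13)·u_0 = (16/13, 22/13, 40/13).

u_1 = (16/13, 22/13, 40/13)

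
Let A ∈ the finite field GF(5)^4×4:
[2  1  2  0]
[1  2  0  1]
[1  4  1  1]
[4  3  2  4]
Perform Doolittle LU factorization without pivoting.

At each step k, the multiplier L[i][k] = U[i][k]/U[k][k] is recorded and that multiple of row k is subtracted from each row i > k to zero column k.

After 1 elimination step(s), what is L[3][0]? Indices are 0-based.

[col 0] pivot 2
  R1 -= 3*R0 → (0, 4, 4, 1)  (L[1][0] := 3)
  R2 -= 3*R0 → (0, 1, 0, 1)  (L[2][0] := 3)
  R3 -= 2*R0 → (0, 1, 3, 4)  (L[3][0] := 2)

L[3][0] = 2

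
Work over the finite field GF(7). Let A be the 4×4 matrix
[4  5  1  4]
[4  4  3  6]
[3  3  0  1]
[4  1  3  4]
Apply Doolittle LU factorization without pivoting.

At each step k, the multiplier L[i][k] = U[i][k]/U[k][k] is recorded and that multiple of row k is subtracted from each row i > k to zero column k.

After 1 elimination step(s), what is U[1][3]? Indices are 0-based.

k=0: U[0][0]=4
  eliminate (1,0): mult=1, new row 1: (0, 6, 2, 2); set L[1][0]=1
  eliminate (2,0): mult=6, new row 2: (0, 1, 1, 5); set L[2][0]=6
  eliminate (3,0): mult=1, new row 3: (0, 3, 2, 0); set L[3][0]=1

U[1][3] = 2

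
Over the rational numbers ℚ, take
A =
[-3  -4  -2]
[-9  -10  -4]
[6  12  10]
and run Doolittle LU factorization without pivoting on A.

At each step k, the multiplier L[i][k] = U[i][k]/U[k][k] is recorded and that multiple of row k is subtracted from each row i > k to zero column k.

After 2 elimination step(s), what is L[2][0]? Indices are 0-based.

L[2][0] = -2

[col 0] pivot -3
  R1 -= 3*R0 → (0, 2, 2)  (L[1][0] := 3)
  R2 -= -2*R0 → (0, 4, 6)  (L[2][0] := -2)
[col 1] pivot 2
  R2 -= 2*R1 → (0, 0, 2)  (L[2][1] := 2)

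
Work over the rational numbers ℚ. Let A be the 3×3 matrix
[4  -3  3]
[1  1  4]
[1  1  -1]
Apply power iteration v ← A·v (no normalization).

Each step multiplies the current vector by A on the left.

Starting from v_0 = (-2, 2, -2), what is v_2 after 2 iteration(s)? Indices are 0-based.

v_0 = (-2, 2, -2).
v_1 = A·v_0 = (-20, -8, 2).
v_2 = A·v_1 = (-50, -20, -30).

v_2 = (-50, -20, -30)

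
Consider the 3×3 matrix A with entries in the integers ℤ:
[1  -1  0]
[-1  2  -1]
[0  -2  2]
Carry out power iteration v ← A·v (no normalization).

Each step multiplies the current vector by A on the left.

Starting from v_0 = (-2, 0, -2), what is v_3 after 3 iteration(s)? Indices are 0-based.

v_3 = (-20, 50, -60)

v_0 = (-2, 0, -2).
v_1 = A·v_0 = (-2, 4, -4).
v_2 = A·v_1 = (-6, 14, -16).
v_3 = A·v_2 = (-20, 50, -60).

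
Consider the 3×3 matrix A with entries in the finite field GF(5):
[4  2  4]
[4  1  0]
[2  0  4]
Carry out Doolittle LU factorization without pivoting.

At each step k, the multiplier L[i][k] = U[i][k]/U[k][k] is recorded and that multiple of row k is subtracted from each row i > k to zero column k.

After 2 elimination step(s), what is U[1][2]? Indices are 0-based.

U[1][2] = 1

k=0: U[0][0]=4
  eliminate (1,0): mult=1, new row 1: (0, 4, 1); set L[1][0]=1
  eliminate (2,0): mult=3, new row 2: (0, 4, 2); set L[2][0]=3
k=1: U[1][1]=4
  eliminate (2,1): mult=1, new row 2: (0, 0, 1); set L[2][1]=1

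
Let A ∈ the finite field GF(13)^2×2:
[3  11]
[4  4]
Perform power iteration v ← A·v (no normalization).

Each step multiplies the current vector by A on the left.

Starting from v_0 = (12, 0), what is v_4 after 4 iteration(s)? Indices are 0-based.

v_0 = (12, 0).
v_1 = A·v_0 = (10, 9).
v_2 = A·v_1 = (12, 11).
v_3 = A·v_2 = (1, 1).
v_4 = A·v_3 = (1, 8).

v_4 = (1, 8)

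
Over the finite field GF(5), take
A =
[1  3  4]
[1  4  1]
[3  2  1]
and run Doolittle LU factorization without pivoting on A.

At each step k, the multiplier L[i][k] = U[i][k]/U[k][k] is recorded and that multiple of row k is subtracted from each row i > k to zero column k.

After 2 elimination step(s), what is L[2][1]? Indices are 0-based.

Step 1: pivot at (0,0) is 1.
  row1 ← row1 − (1)·row0  ⇒  L[1][0]=1, U row1=(0, 1, 2)
  row2 ← row2 − (3)·row0  ⇒  L[2][0]=3, U row2=(0, 3, 4)
Step 2: pivot at (1,1) is 1.
  row2 ← row2 − (3)·row1  ⇒  L[2][1]=3, U row2=(0, 0, 3)

L[2][1] = 3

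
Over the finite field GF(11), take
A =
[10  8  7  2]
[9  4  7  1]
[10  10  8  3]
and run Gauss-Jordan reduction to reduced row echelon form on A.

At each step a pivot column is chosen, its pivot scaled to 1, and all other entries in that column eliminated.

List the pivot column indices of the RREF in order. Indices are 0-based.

pivot(0,0)=10: scale R0 → (1, 3, 4, 9)
  clear (1,0): R1 −= (9)R0 → (0, 10, 4, 8)
  clear (2,0): R2 −= (10)R0 → (0, 2, 1, 1)
pivot(1,1)=10: scale R1 → (0, 1, 7, 3)
  clear (0,1): R0 −= (3)R1 → (1, 0, 5, 0)
  clear (2,1): R2 −= (2)R1 → (0, 0, 9, 6)
pivot(2,2)=9: scale R2 → (0, 0, 1, 8)
  clear (0,2): R0 −= (5)R2 → (1, 0, 0, 4)
  clear (1,2): R1 −= (7)R2 → (0, 1, 0, 2)

pivot columns: 0, 1, 2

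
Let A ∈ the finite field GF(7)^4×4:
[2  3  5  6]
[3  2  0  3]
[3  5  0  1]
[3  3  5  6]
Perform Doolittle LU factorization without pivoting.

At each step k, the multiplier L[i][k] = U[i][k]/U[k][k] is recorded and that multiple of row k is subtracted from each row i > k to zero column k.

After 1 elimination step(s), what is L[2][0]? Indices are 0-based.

L[2][0] = 5

k=0: U[0][0]=2
  eliminate (1,0): mult=5, new row 1: (0, 1, 3, 1); set L[1][0]=5
  eliminate (2,0): mult=5, new row 2: (0, 4, 3, 6); set L[2][0]=5
  eliminate (3,0): mult=5, new row 3: (0, 2, 1, 4); set L[3][0]=5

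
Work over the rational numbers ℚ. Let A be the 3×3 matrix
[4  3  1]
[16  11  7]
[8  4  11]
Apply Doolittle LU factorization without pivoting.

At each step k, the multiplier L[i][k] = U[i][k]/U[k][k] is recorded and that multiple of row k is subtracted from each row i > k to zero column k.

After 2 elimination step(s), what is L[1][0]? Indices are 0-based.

k=0: U[0][0]=4
  eliminate (1,0): mult=4, new row 1: (0, -1, 3); set L[1][0]=4
  eliminate (2,0): mult=2, new row 2: (0, -2, 9); set L[2][0]=2
k=1: U[1][1]=-1
  eliminate (2,1): mult=2, new row 2: (0, 0, 3); set L[2][1]=2

L[1][0] = 4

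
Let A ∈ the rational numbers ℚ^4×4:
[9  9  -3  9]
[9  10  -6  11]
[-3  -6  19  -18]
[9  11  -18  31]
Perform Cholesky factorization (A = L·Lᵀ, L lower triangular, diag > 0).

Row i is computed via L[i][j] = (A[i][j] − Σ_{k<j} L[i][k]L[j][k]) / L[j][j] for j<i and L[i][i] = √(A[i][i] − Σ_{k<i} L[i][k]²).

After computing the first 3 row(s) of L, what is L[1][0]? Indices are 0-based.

Step 1: L[0][0] = √(9) = 3.
  L[1][0] = (9) / L[0][0] = 3.
Step 2: L[1][1] = √(1) = 1.
  L[2][0] = (-3) / L[0][0] = -1.
  L[2][1] = (-3) / L[1][1] = -3.
Step 3: L[2][2] = √(9) = 3.

L[1][0] = 3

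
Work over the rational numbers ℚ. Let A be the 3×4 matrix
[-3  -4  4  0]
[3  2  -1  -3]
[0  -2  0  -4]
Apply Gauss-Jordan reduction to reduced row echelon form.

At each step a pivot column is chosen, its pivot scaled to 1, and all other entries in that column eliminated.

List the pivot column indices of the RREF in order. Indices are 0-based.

pivot columns: 0, 1, 2

[1] R0 /= -3  ⇒  (1, 4/3, -4/3, 0)
     R1 -= 3·R0  ⇒  (0, -2, 3, -3)
[2] R1 /= -2  ⇒  (0, 1, -3/2, 3/2)
     R0 -= 4/3·R1  ⇒  (1, 0, 2/3, -2)
     R2 -= -2·R1  ⇒  (0, 0, -3, -1)
[3] R2 /= -3  ⇒  (0, 0, 1, 1/3)
     R0 -= 2/3·R2  ⇒  (1, 0, 0, -20/9)
     R1 -= -3/2·R2  ⇒  (0, 1, 0, 2)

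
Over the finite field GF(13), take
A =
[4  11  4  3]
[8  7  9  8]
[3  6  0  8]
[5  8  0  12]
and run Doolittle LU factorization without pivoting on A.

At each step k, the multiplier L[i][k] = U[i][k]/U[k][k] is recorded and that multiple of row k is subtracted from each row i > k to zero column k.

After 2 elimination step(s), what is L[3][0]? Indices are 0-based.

k=0: U[0][0]=4
  eliminate (1,0): mult=2, new row 1: (0, 11, 1, 2); set L[1][0]=2
  eliminate (2,0): mult=4, new row 2: (0, 1, 10, 9); set L[2][0]=4
  eliminate (3,0): mult=11, new row 3: (0, 4, 8, 5); set L[3][0]=11
k=1: U[1][1]=11
  eliminate (2,1): mult=6, new row 2: (0, 0, 4, 10); set L[2][1]=6
  eliminate (3,1): mult=11, new row 3: (0, 0, 10, 9); set L[3][1]=11

L[3][0] = 11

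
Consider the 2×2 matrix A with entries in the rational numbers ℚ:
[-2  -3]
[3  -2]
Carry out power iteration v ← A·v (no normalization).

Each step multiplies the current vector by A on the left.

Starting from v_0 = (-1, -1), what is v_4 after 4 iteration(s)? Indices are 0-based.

v_4 = (239, -1)

v_0 = (-1, -1).
v_1 = A·v_0 = (5, -1).
v_2 = A·v_1 = (-7, 17).
v_3 = A·v_2 = (-37, -55).
v_4 = A·v_3 = (239, -1).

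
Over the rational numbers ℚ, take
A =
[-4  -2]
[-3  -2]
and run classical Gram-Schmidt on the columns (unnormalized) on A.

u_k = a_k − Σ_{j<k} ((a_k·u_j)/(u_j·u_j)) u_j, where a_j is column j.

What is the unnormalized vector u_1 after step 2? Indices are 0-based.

u_1 = (6/25, -8/25)

Step 1: u_0 = a_0 = (-4, -3).
Step 2: u_1 = a_1 − (14/25)·u_0 = (6/25, -8/25).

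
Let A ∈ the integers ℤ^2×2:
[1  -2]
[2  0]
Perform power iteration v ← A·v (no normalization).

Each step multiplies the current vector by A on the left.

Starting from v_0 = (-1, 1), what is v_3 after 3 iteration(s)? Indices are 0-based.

v_3 = (13, 2)

v_0 = (-1, 1).
v_1 = A·v_0 = (-3, -2).
v_2 = A·v_1 = (1, -6).
v_3 = A·v_2 = (13, 2).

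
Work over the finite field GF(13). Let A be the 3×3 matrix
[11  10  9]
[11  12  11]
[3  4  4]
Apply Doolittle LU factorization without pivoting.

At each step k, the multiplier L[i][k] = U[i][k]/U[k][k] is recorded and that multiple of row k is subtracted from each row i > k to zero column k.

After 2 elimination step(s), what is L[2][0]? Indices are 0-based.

k=0: U[0][0]=11
  eliminate (1,0): mult=1, new row 1: (0, 2, 2); set L[1][0]=1
  eliminate (2,0): mult=5, new row 2: (0, 6, 11); set L[2][0]=5
k=1: U[1][1]=2
  eliminate (2,1): mult=3, new row 2: (0, 0, 5); set L[2][1]=3

L[2][0] = 5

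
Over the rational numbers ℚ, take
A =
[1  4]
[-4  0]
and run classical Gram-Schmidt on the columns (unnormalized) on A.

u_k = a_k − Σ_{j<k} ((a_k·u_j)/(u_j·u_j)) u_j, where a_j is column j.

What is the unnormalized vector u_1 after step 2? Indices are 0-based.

u_1 = (64/17, 16/17)

Step 1: u_0 = a_0 = (1, -4).
Step 2: u_1 = a_1 − (4/17)·u_0 = (64/17, 16/17).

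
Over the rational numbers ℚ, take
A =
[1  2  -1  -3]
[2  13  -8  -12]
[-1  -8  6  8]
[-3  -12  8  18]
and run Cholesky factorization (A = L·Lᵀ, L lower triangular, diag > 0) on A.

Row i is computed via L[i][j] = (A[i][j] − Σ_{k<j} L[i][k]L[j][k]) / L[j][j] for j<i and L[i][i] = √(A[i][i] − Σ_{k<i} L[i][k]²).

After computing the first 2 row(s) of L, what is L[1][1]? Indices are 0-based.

L[1][1] = 3

Step 1: L[0][0] = √(1) = 1.
  L[1][0] = (2) / L[0][0] = 2.
Step 2: L[1][1] = √(9) = 3.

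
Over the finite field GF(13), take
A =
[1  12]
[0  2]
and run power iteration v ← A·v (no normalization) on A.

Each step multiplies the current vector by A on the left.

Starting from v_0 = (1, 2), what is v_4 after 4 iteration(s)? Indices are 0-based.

v_0 = (1, 2).
v_1 = A·v_0 = (12, 4).
v_2 = A·v_1 = (8, 8).
v_3 = A·v_2 = (0, 3).
v_4 = A·v_3 = (10, 6).

v_4 = (10, 6)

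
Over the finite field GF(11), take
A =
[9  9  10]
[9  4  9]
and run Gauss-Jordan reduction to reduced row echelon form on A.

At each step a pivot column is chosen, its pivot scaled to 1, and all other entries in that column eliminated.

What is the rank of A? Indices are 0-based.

[1] R0 /= 9  ⇒  (1, 1, 6)
     R1 -= 9·R0  ⇒  (0, 6, 10)
[2] R1 /= 6  ⇒  (0, 1, 9)
     R0 -= 1·R1  ⇒  (1, 0, 8)

rank = 2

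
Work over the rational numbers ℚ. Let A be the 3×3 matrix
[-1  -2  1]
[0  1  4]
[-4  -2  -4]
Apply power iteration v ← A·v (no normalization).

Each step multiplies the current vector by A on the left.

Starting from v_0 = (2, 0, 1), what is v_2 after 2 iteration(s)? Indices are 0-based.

v_0 = (2, 0, 1).
v_1 = A·v_0 = (-1, 4, -12).
v_2 = A·v_1 = (-19, -44, 44).

v_2 = (-19, -44, 44)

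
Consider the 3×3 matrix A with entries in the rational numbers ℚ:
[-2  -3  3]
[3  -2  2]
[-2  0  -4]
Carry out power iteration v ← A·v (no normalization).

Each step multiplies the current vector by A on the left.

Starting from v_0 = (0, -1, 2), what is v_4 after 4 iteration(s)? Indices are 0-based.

v_0 = (0, -1, 2).
v_1 = A·v_0 = (9, 6, -8).
v_2 = A·v_1 = (-60, -1, 14).
v_3 = A·v_2 = (165, -150, 64).
v_4 = A·v_3 = (312, 923, -586).

v_4 = (312, 923, -586)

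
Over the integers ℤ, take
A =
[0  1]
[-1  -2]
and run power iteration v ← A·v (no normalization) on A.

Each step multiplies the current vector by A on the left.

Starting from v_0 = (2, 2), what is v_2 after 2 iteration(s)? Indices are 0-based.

v_0 = (2, 2).
v_1 = A·v_0 = (2, -6).
v_2 = A·v_1 = (-6, 10).

v_2 = (-6, 10)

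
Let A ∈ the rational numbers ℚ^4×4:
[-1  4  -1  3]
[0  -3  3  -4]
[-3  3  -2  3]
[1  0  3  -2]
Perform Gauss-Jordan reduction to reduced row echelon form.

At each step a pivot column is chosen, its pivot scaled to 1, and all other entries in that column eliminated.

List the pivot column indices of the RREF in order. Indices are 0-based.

pivot columns: 0, 1, 2, 3

[1] R0 /= -1  ⇒  (1, -4, 1, -3)
     R2 -= -3·R0  ⇒  (0, -9, 1, -6)
     R3 -= 1·R0  ⇒  (0, 4, 2, 1)
[2] R1 /= -3  ⇒  (0, 1, -1, 4/3)
     R0 -= -4·R1  ⇒  (1, 0, -3, 7/3)
     R2 -= -9·R1  ⇒  (0, 0, -8, 6)
     R3 -= 4·R1  ⇒  (0, 0, 6, -13/3)
[3] R2 /= -8  ⇒  (0, 0, 1, -3/4)
     R0 -= -3·R2  ⇒  (1, 0, 0, 1/12)
     R1 -= -1·R2  ⇒  (0, 1, 0, 7/12)
     R3 -= 6·R2  ⇒  (0, 0, 0, 1/6)
[4] R3 /= 1/6  ⇒  (0, 0, 0, 1)
     R0 -= 1/12·R3  ⇒  (1, 0, 0, 0)
     R1 -= 7/12·R3  ⇒  (0, 1, 0, 0)
     R2 -= -3/4·R3  ⇒  (0, 0, 1, 0)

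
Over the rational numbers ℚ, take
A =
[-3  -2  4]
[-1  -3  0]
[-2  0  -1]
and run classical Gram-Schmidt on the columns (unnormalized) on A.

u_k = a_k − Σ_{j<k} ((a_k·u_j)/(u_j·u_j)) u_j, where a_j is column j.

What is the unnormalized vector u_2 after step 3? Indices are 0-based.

Step 1: u_0 = a_0 = (-3, -1, -2).
Step 2: u_1 = a_1 − (9/14)·u_0 = (-1/14, -33/14, 9/7).
Step 3: u_2 = a_2 − (-5/7)·u_0 − (-22/101)·u_1 = (186/101, -124/101, -217/101).

u_2 = (186/101, -124/101, -217/101)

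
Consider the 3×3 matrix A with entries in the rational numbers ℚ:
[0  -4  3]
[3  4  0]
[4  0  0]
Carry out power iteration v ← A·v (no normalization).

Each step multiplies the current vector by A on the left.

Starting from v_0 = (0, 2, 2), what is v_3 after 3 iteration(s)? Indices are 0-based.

v_0 = (0, 2, 2).
v_1 = A·v_0 = (-2, 8, 0).
v_2 = A·v_1 = (-32, 26, -8).
v_3 = A·v_2 = (-128, 8, -128).

v_3 = (-128, 8, -128)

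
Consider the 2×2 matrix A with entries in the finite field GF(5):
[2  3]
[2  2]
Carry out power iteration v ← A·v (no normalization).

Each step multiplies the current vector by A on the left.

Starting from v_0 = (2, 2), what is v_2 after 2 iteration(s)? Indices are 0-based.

v_2 = (4, 1)

v_0 = (2, 2).
v_1 = A·v_0 = (0, 3).
v_2 = A·v_1 = (4, 1).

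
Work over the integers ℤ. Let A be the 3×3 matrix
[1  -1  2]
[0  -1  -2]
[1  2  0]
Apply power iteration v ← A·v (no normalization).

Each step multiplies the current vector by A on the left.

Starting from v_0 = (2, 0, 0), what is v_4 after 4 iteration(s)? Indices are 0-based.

v_4 = (10, 4, 14)

v_0 = (2, 0, 0).
v_1 = A·v_0 = (2, 0, 2).
v_2 = A·v_1 = (6, -4, 2).
v_3 = A·v_2 = (14, 0, -2).
v_4 = A·v_3 = (10, 4, 14).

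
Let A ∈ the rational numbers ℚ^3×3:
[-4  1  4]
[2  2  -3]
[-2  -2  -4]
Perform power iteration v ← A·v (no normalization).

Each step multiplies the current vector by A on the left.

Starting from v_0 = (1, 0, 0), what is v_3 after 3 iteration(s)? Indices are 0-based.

v_0 = (1, 0, 0).
v_1 = A·v_0 = (-4, 2, -2).
v_2 = A·v_1 = (10, 2, 12).
v_3 = A·v_2 = (10, -12, -72).

v_3 = (10, -12, -72)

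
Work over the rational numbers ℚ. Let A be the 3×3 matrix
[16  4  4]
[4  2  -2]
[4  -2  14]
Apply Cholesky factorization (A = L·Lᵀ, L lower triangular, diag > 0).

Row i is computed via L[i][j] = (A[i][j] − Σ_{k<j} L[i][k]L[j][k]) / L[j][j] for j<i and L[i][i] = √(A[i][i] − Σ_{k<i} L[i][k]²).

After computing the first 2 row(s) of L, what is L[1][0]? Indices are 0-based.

Step 1: L[0][0] = √(16) = 4.
  L[1][0] = (4) / L[0][0] = 1.
Step 2: L[1][1] = √(1) = 1.

L[1][0] = 1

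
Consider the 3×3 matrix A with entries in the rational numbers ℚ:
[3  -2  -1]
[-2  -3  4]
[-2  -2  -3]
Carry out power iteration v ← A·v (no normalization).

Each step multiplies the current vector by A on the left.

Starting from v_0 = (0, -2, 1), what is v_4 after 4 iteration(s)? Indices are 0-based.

v_0 = (0, -2, 1).
v_1 = A·v_0 = (3, 10, 1).
v_2 = A·v_1 = (-12, -32, -29).
v_3 = A·v_2 = (57, 4, 175).
v_4 = A·v_3 = (-12, 574, -647).

v_4 = (-12, 574, -647)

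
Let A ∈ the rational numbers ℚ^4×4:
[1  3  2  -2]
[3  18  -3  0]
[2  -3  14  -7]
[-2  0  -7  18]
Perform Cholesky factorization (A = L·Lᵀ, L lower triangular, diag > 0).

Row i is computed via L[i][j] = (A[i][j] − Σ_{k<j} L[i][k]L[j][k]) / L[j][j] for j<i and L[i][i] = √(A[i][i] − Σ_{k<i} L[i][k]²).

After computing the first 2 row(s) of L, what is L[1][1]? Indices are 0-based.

Step 1: L[0][0] = √(1) = 1.
  L[1][0] = (3) / L[0][0] = 3.
Step 2: L[1][1] = √(9) = 3.

L[1][1] = 3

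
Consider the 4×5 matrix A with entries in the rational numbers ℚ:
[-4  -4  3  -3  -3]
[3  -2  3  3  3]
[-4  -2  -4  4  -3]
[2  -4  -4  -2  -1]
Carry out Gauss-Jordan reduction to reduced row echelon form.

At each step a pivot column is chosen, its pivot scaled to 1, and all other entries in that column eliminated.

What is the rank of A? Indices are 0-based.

rank = 4

step 1: normalize row 0 (÷-4) = (1, 1, -3/4, 3/4, 3/4)
  row 1: subtract 3×row0 = (0, -5, 21/4, 3/4, 3/4)
  row 2: subtract -4×row0 = (0, 2, -7, 7, 0)
  row 3: subtract 2×row0 = (0, -6, -5/2, -7/2, -5/2)
step 2: normalize row 1 (÷-5) = (0, 1, -21/20, -3/20, -3/20)
  row 0: subtract 1×row1 = (1, 0, 3/10, 9/10, 9/10)
  row 2: subtract 2×row1 = (0, 0, -49/10, 73/10, 3/10)
  row 3: subtract -6×row1 = (0, 0, -44/5, -22/5, -17/5)
step 3: normalize row 2 (÷-49/10) = (0, 0, 1, -73/49, -3/49)
  row 0: subtract 3/10×row2 = (1, 0, 0, 66/49, 45/49)
  row 1: subtract -21/20×row2 = (0, 1, 0, -12/7, -3/14)
  row 3: subtract -44/5×row2 = (0, 0, 0, -858/49, -193/49)
step 4: normalize row 3 (÷-858/49) = (0, 0, 0, 1, 193/858)
  row 0: subtract 66/49×row3 = (1, 0, 0, 0, 8/13)
  row 1: subtract -12/7×row3 = (0, 1, 0, 0, 49/286)
  row 2: subtract -73/49×row3 = (0, 0, 1, 0, 235/858)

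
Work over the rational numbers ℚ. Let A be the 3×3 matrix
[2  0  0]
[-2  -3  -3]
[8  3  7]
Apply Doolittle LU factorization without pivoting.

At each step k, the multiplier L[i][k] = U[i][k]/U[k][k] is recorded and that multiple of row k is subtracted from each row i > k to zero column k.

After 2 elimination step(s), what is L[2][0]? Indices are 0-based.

Step 1: pivot at (0,0) is 2.
  row1 ← row1 − (-1)·row0  ⇒  L[1][0]=-1, U row1=(0, -3, -3)
  row2 ← row2 − (4)·row0  ⇒  L[2][0]=4, U row2=(0, 3, 7)
Step 2: pivot at (1,1) is -3.
  row2 ← row2 − (-1)·row1  ⇒  L[2][1]=-1, U row2=(0, 0, 4)

L[2][0] = 4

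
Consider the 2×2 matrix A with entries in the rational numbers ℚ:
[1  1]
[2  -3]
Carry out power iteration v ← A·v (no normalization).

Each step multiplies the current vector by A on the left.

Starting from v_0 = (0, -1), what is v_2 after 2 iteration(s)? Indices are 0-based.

v_0 = (0, -1).
v_1 = A·v_0 = (-1, 3).
v_2 = A·v_1 = (2, -11).

v_2 = (2, -11)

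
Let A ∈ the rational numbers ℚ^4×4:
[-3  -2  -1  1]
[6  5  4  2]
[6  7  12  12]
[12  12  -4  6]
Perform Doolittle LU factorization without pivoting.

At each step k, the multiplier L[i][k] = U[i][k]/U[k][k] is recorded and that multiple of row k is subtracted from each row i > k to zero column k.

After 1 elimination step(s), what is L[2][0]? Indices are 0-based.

L[2][0] = -2

[col 0] pivot -3
  R1 -= -2*R0 → (0, 1, 2, 4)  (L[1][0] := -2)
  R2 -= -2*R0 → (0, 3, 10, 14)  (L[2][0] := -2)
  R3 -= -4*R0 → (0, 4, -8, 10)  (L[3][0] := -4)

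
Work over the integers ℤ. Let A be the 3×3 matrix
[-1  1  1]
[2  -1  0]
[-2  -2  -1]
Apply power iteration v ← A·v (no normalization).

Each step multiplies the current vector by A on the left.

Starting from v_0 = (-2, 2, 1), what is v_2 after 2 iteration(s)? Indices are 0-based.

v_0 = (-2, 2, 1).
v_1 = A·v_0 = (5, -6, -1).
v_2 = A·v_1 = (-12, 16, 3).

v_2 = (-12, 16, 3)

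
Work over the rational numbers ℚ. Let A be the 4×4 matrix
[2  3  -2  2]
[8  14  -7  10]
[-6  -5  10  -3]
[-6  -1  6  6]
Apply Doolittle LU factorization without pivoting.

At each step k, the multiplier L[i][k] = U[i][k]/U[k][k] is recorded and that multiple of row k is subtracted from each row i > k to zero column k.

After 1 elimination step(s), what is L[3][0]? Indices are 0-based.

k=0: U[0][0]=2
  eliminate (1,0): mult=4, new row 1: (0, 2, 1, 2); set L[1][0]=4
  eliminate (2,0): mult=-3, new row 2: (0, 4, 4, 3); set L[2][0]=-3
  eliminate (3,0): mult=-3, new row 3: (0, 8, 0, 12); set L[3][0]=-3

L[3][0] = -3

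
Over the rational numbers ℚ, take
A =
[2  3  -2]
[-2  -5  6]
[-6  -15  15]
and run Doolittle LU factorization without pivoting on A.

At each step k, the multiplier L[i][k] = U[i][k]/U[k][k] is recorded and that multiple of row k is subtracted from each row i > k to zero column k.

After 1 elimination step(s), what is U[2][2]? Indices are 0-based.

U[2][2] = 9

[col 0] pivot 2
  R1 -= -1*R0 → (0, -2, 4)  (L[1][0] := -1)
  R2 -= -3*R0 → (0, -6, 9)  (L[2][0] := -3)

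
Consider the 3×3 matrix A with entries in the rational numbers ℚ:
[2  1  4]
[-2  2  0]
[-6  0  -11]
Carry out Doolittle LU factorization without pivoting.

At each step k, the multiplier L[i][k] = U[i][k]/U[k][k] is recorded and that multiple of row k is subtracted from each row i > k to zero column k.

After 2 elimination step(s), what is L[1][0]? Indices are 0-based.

[col 0] pivot 2
  R1 -= -1*R0 → (0, 3, 4)  (L[1][0] := -1)
  R2 -= -3*R0 → (0, 3, 1)  (L[2][0] := -3)
[col 1] pivot 3
  R2 -= 1*R1 → (0, 0, -3)  (L[2][1] := 1)

L[1][0] = -1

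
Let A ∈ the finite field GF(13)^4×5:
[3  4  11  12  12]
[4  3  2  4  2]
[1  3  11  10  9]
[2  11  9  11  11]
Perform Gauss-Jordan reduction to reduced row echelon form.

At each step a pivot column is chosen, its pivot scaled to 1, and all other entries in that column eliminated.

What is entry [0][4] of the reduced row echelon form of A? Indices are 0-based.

[1] R0 /= 3  ⇒  (1, 10, 8, 4, 4)
     R1 -= 4·R0  ⇒  (0, 2, 9, 1, 12)
     R2 -= 1·R0  ⇒  (0, 6, 3, 6, 5)
     R3 -= 2·R0  ⇒  (0, 4, 6, 3, 3)
[2] R1 /= 2  ⇒  (0, 1, 11, 7, 6)
     R0 -= 10·R1  ⇒  (1, 0, 2, 12, 9)
     R2 -= 6·R1  ⇒  (0, 0, 2, 3, 8)
     R3 -= 4·R1  ⇒  (0, 0, 1, 1, 5)
[3] R2 /= 2  ⇒  (0, 0, 1, 8, 4)
     R0 -= 2·R2  ⇒  (1, 0, 0, 9, 1)
     R1 -= 11·R2  ⇒  (0, 1, 0, 10, 1)
     R3 -= 1·R2  ⇒  (0, 0, 0, 6, 1)
[4] R3 /= 6  ⇒  (0, 0, 0, 1, 11)
     R0 -= 9·R3  ⇒  (1, 0, 0, 0, 6)
     R1 -= 10·R3  ⇒  (0, 1, 0, 0, 8)
     R2 -= 8·R3  ⇒  (0, 0, 1, 0, 7)

M[0][4] = 6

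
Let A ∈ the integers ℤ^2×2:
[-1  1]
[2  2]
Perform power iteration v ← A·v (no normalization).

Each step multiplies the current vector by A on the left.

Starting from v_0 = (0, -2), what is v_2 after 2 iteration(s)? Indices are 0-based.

v_0 = (0, -2).
v_1 = A·v_0 = (-2, -4).
v_2 = A·v_1 = (-2, -12).

v_2 = (-2, -12)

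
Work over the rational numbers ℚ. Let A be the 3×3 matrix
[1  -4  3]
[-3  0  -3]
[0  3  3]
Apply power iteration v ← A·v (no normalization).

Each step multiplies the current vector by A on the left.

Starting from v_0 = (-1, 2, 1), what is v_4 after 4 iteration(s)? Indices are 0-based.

v_0 = (-1, 2, 1).
v_1 = A·v_0 = (-6, 0, 9).
v_2 = A·v_1 = (21, -9, 27).
v_3 = A·v_2 = (138, -144, 54).
v_4 = A·v_3 = (876, -576, -270).

v_4 = (876, -576, -270)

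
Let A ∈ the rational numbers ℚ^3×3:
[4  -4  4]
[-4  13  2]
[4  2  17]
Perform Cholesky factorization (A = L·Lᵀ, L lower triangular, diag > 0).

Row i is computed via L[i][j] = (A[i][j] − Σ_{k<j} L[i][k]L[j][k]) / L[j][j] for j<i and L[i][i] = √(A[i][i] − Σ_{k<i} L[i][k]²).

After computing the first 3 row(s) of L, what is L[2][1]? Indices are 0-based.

Step 1: L[0][0] = √(4) = 2.
  L[1][0] = (-4) / L[0][0] = -2.
Step 2: L[1][1] = √(9) = 3.
  L[2][0] = (4) / L[0][0] = 2.
  L[2][1] = (6) / L[1][1] = 2.
Step 3: L[2][2] = √(9) = 3.

L[2][1] = 2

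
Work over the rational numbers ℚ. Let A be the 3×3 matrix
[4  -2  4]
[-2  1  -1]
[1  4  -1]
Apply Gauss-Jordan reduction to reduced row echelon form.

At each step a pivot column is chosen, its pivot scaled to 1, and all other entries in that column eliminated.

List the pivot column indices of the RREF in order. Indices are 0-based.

step 1: normalize row 0 (÷4) = (1, -1/2, 1)
  row 1: subtract -2×row0 = (0, 0, 1)
  row 2: subtract 1×row0 = (0, 9/2, -2)
step 2: exchange rows 1,2
step 2: normalize row 1 (÷9/2) = (0, 1, -4/9)
  row 0: subtract -1/2×row1 = (1, 0, 7/9)
step 3: normalize row 2 (÷1) = (0, 0, 1)
  row 0: subtract 7/9×row2 = (1, 0, 0)
  row 1: subtract -4/9×row2 = (0, 1, 0)

pivot columns: 0, 1, 2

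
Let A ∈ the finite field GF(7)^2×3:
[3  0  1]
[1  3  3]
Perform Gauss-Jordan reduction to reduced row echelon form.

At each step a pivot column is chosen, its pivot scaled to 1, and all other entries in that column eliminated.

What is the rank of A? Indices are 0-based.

rank = 2

[1] R0 /= 3  ⇒  (1, 0, 5)
     R1 -= 1·R0  ⇒  (0, 3, 5)
[2] R1 /= 3  ⇒  (0, 1, 4)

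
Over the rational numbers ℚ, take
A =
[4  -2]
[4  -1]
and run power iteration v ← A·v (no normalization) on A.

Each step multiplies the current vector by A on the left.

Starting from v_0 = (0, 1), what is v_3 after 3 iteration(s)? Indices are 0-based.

v_3 = (-10, -17)

v_0 = (0, 1).
v_1 = A·v_0 = (-2, -1).
v_2 = A·v_1 = (-6, -7).
v_3 = A·v_2 = (-10, -17).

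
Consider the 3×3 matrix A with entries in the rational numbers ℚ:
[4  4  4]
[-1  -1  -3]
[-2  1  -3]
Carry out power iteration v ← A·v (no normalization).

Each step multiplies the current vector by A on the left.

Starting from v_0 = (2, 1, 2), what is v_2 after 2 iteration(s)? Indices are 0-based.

v_2 = (8, 16, -22)

v_0 = (2, 1, 2).
v_1 = A·v_0 = (20, -9, -9).
v_2 = A·v_1 = (8, 16, -22).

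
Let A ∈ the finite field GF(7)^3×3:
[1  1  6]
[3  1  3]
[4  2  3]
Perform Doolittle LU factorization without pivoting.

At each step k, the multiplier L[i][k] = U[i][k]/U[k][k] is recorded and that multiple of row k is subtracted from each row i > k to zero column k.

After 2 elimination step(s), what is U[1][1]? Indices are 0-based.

U[1][1] = 5

Step 1: pivot at (0,0) is 1.
  row1 ← row1 − (3)·row0  ⇒  L[1][0]=3, U row1=(0, 5, 6)
  row2 ← row2 − (4)·row0  ⇒  L[2][0]=4, U row2=(0, 5, 0)
Step 2: pivot at (1,1) is 5.
  row2 ← row2 − (1)·row1  ⇒  L[2][1]=1, U row2=(0, 0, 1)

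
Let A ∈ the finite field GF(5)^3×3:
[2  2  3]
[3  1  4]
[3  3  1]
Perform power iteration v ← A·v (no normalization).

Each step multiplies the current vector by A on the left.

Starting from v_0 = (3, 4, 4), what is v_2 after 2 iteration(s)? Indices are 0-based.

v_2 = (0, 2, 0)

v_0 = (3, 4, 4).
v_1 = A·v_0 = (1, 4, 0).
v_2 = A·v_1 = (0, 2, 0).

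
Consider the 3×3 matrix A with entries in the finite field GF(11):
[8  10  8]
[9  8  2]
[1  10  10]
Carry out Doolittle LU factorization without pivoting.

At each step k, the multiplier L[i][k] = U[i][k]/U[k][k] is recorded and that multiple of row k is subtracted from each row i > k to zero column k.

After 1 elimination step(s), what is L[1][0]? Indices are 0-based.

Step 1: pivot at (0,0) is 8.
  row1 ← row1 − (8)·row0  ⇒  L[1][0]=8, U row1=(0, 5, 4)
  row2 ← row2 − (7)·row0  ⇒  L[2][0]=7, U row2=(0, 6, 9)

L[1][0] = 8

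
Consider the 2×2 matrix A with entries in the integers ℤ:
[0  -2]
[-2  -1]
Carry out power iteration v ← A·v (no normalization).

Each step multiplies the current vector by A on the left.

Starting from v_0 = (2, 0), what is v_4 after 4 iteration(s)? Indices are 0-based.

v_0 = (2, 0).
v_1 = A·v_0 = (0, -4).
v_2 = A·v_1 = (8, 4).
v_3 = A·v_2 = (-8, -20).
v_4 = A·v_3 = (40, 36).

v_4 = (40, 36)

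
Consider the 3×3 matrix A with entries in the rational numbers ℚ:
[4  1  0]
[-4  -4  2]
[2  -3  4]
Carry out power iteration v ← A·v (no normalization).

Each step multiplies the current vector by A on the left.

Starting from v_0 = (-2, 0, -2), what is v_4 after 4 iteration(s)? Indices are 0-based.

v_4 = (-488, -160, -1560)

v_0 = (-2, 0, -2).
v_1 = A·v_0 = (-8, 4, -12).
v_2 = A·v_1 = (-28, -8, -76).
v_3 = A·v_2 = (-120, -8, -336).
v_4 = A·v_3 = (-488, -160, -1560).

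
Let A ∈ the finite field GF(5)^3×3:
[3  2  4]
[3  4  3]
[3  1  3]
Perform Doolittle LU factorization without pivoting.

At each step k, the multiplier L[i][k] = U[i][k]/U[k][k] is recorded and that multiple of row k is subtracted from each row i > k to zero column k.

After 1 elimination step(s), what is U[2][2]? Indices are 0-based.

Step 1: pivot at (0,0) is 3.
  row1 ← row1 − (1)·row0  ⇒  L[1][0]=1, U row1=(0, 2, 4)
  row2 ← row2 − (1)·row0  ⇒  L[2][0]=1, U row2=(0, 4, 4)

U[2][2] = 4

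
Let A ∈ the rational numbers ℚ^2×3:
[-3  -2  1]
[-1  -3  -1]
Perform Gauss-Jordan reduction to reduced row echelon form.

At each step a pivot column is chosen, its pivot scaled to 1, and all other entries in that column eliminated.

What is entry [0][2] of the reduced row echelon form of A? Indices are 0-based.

M[0][2] = -5/7

pivot(0,0)=-3: scale R0 → (1, 2/3, -1/3)
  clear (1,0): R1 −= (-1)R0 → (0, -7/3, -4/3)
pivot(1,1)=-7/3: scale R1 → (0, 1, 4/7)
  clear (0,1): R0 −= (2/3)R1 → (1, 0, -5/7)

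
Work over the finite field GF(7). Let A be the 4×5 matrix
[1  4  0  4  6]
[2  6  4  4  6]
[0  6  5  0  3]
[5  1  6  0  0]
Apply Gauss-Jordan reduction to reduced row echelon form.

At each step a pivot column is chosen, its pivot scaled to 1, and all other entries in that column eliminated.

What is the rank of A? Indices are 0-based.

[1] R0 /= 1  ⇒  (1, 4, 0, 4, 6)
     R1 -= 2·R0  ⇒  (0, 5, 4, 3, 1)
     R3 -= 5·R0  ⇒  (0, 2, 6, 1, 5)
[2] R1 /= 5  ⇒  (0, 1, 5, 2, 3)
     R0 -= 4·R1  ⇒  (1, 0, 1, 3, 1)
     R2 -= 6·R1  ⇒  (0, 0, 3, 2, 6)
     R3 -= 2·R1  ⇒  (0, 0, 3, 4, 6)
[3] R2 /= 3  ⇒  (0, 0, 1, 3, 2)
     R0 -= 1·R2  ⇒  (1, 0, 0, 0, 6)
     R1 -= 5·R2  ⇒  (0, 1, 0, 1, 0)
     R3 -= 3·R2  ⇒  (0, 0, 0, 2, 0)
[4] R3 /= 2  ⇒  (0, 0, 0, 1, 0)
     R1 -= 1·R3  ⇒  (0, 1, 0, 0, 0)
     R2 -= 3·R3  ⇒  (0, 0, 1, 0, 2)

rank = 4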